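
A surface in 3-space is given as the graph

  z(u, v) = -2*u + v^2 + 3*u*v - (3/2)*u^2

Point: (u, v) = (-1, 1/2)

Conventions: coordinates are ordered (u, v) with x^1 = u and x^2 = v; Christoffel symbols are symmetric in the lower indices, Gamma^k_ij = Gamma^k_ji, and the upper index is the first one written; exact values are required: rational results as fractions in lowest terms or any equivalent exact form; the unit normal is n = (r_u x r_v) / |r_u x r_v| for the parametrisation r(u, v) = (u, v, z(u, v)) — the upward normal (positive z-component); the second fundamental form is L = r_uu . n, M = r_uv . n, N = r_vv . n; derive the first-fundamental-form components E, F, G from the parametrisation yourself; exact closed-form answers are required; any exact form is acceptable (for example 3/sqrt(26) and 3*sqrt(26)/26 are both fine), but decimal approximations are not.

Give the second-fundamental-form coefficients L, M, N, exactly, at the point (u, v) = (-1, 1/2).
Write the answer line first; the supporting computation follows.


Answer: L = -2*sqrt(5)/5, M = 2*sqrt(5)/5, N = 4*sqrt(5)/15

z_u = 5/2, z_v = -2, z_uu = -3, z_uv = 3, z_vv = 2
E = 29/4, F = -5, G = 5; answer radicand W^2 = 45/4
unnormalised second-form numerators: l = -3, m = 3, n = 2; L = l/sqrt(45/4), and similarly M = m/sqrt(W^2), N = n/sqrt(W^2)


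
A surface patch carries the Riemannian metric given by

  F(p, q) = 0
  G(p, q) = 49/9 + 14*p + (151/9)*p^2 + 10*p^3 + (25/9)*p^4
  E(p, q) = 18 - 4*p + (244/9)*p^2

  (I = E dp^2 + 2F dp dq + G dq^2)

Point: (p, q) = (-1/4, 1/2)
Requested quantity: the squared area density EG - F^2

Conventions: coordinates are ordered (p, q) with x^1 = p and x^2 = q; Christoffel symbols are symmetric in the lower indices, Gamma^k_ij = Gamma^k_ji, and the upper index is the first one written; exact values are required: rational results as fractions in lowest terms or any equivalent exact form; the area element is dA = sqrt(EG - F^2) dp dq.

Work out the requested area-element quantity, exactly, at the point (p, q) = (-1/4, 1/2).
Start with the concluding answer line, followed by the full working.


Answer: EG - F^2 = 60345/1024

E = 745/36, F = 0, G = 729/256; EG - F^2 = 60345/1024


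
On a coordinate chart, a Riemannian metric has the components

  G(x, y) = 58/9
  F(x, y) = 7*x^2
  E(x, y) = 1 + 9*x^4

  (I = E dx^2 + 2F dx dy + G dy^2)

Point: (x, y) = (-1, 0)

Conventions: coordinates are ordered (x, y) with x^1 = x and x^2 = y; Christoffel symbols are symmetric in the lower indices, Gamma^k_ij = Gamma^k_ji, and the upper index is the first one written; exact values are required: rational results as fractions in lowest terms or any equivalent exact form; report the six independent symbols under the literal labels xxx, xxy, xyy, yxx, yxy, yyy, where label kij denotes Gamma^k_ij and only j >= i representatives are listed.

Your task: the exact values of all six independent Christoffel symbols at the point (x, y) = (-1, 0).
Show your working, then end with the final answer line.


E = 10, F = 7, G = 58/9 at the point
E_x = -36, E_y = 0, F_x = -14, F_y = 0, G_x = 0, G_y = 0
EG - F^2 = 139/9;  g^inv = (9/139) * [[58/9, -7], [-7, 10]]
first-kind symbols [ij,l] = (1/2)(d_i g_jl + d_j g_il - d_l g_ij): [xx,x] = E_x/2 = -18, [xx,y] = F_x - E_y/2 = -14, [xy,x] = E_y/2 = 0, [xy,y] = G_x/2 = 0, [yy,x] = F_y - G_x/2 = 0, [yy,y] = G_y/2 = 0
Gamma^x_ij = (G*[ij,x] - F*[ij,y])/(EG - F^2), Gamma^y_ij = (E*[ij,y] - F*[ij,x])/(EG - F^2)

Answer: Gamma_xxx = -162/139, Gamma_xxy = 0, Gamma_xyy = 0, Gamma_yxx = -126/139, Gamma_yxy = 0, Gamma_yyy = 0


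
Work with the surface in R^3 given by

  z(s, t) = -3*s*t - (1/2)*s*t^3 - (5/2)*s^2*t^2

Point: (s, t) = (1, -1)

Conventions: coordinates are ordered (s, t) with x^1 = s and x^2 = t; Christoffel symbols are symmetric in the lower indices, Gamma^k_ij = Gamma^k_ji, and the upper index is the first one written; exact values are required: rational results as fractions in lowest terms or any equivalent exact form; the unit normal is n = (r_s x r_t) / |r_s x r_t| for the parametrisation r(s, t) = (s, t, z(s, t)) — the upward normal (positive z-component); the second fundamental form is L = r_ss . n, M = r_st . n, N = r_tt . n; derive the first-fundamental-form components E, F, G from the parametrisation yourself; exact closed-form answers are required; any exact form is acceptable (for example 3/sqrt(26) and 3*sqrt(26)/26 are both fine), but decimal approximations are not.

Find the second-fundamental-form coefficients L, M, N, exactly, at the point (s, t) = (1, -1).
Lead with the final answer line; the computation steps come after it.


Answer: L = -5*sqrt(14)/7, M = 11*sqrt(14)/14, N = -2*sqrt(14)/7

z_s = -3/2, z_t = 1/2, z_ss = -5, z_st = 11/2, z_tt = -2
E = 13/4, F = -3/4, G = 5/4; answer radicand W^2 = 7/2
unnormalised second-form numerators: l = -5, m = 11/2, n = -2; L = l/sqrt(7/2), and similarly M = m/sqrt(W^2), N = n/sqrt(W^2)


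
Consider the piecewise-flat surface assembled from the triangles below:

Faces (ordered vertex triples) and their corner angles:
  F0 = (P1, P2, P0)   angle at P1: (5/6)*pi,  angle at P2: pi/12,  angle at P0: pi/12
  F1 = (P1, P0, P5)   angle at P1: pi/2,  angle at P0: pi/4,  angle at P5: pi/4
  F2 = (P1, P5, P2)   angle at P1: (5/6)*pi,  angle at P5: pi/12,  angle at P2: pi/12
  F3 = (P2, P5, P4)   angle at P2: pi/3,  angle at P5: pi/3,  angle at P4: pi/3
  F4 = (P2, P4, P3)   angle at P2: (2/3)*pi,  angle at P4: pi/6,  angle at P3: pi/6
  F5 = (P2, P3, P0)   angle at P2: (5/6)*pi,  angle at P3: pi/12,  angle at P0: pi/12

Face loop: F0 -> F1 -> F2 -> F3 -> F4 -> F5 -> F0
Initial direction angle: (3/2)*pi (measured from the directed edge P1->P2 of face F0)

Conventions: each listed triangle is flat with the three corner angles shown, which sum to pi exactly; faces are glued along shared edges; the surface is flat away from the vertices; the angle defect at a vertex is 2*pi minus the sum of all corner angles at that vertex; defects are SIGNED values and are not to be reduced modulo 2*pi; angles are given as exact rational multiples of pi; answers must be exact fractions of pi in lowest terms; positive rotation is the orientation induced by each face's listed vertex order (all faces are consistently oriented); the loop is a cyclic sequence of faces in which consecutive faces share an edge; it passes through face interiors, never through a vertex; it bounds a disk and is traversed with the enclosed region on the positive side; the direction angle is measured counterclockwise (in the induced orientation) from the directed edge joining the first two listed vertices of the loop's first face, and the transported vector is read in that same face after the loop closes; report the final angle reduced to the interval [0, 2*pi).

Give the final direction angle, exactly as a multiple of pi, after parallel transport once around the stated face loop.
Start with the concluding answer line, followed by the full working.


Answer: final direction angle = (4/3)*pi

enclosed vertex P1: corner angles sum to (13/6)*pi, defect = 2*pi - (13/6)*pi = -pi/6
enclosed vertex P2: corner angles sum to 2*pi, defect = 2*pi - 2*pi = 0
holonomy = initial angle + sum of enclosed defects (mod 2*pi), positive in the induced orientation
final angle = (3/2)*pi - pi/6 = (4/3)*pi (mod 2*pi)


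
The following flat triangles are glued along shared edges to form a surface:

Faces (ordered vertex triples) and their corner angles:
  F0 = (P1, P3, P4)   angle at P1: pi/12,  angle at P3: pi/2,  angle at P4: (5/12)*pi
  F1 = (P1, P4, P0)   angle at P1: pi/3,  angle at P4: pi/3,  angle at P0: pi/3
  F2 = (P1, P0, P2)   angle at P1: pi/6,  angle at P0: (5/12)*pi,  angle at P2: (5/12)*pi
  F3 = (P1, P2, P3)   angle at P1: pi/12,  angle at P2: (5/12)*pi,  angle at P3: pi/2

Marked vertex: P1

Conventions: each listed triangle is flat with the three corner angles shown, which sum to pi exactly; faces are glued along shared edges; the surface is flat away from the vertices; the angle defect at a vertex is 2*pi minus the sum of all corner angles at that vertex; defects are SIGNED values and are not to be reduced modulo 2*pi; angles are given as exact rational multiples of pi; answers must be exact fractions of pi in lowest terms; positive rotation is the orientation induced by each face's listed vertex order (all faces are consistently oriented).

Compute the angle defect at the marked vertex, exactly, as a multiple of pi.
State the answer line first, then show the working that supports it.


Answer: defect(P1) = (4/3)*pi

Sum of corner angles at P1: (2/3)*pi
defect = 2*pi - (2/3)*pi


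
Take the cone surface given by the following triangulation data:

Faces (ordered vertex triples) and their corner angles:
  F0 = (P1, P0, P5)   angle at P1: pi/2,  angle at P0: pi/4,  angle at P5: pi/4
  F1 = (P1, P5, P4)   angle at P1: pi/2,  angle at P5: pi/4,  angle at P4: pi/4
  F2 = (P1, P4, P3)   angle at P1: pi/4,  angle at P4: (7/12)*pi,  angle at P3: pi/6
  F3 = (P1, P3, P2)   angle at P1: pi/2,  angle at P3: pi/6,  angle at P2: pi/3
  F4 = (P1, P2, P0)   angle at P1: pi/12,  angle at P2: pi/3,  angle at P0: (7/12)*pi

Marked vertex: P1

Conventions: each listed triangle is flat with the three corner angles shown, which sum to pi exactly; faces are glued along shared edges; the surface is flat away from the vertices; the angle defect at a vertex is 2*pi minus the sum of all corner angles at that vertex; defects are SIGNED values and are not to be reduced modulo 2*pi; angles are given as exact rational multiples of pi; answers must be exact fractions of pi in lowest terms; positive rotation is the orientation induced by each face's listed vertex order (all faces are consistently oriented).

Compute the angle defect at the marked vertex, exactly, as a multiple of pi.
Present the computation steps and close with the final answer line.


Sum of corner angles at P1: (11/6)*pi
defect = 2*pi - (11/6)*pi

Answer: defect(P1) = pi/6


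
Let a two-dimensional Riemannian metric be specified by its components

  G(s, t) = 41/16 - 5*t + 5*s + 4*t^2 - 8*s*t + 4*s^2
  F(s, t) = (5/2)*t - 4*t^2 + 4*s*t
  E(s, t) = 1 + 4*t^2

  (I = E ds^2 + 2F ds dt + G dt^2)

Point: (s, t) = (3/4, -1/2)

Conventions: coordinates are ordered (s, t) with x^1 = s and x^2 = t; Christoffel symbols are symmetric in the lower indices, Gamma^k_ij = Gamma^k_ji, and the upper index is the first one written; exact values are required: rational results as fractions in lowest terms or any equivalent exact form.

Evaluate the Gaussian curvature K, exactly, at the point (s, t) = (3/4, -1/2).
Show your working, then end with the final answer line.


E = 2, F = -15/4, G = 241/16, EG - F^2 = 257/16 at the point
E_s = 0, E_t = -4, F_s = -2, F_t = 19/2, G_s = 15, G_t = -15
E_tt = 8, F_st = 4, G_ss = 8
Using the Brioschi determinant formula for K from the metric derivatives:
M1 = [[-E_tt/2 + F_st - G_ss/2, E_s/2, F_s - E_t/2], [F_t - G_s/2, E, F], [G_t/2, F, G]] = [[-4, 0, 0], [2, 2, -15/4], [-15/2, -15/4, 241/16]]; det M1 = -257/4
M2 = [[0, E_t/2, G_s/2], [E_t/2, E, F], [G_s/2, F, G]] = [[0, -2, 15/2], [-2, 2, -15/4], [15/2, -15/4, 241/16]]; det M2 = -241/4
det M1 - det M2 = -4; K = -4 / (257/16)^2 = -1024/66049

Answer: K = -1024/66049


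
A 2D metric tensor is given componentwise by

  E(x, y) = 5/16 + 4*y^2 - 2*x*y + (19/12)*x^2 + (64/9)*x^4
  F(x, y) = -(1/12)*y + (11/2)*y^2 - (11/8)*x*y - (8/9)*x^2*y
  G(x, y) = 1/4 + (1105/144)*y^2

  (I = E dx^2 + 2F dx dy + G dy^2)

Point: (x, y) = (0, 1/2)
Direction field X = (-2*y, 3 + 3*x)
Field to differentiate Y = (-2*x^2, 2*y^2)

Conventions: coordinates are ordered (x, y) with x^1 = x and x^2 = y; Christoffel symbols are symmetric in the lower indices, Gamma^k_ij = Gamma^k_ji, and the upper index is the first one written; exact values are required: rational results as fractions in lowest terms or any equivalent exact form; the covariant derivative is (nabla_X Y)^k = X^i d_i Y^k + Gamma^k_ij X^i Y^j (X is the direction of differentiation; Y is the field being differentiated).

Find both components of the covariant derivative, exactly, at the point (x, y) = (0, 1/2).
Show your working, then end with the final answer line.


E = 21/16, F = 4/3, G = 1249/576 at the point
E_x = -1, E_y = 4, F_x = -11/16, F_y = 65/12, G_x = 0, G_y = 1105/144
EG - F^2 = 9845/9216;  g^inv = (9216/9845) * [[1249/576, -4/3], [-4/3, 21/16]]
first-kind symbols [ij,l] = (1/2)(d_i g_jl + d_j g_il - d_l g_ij): [xx,x] = E_x/2 = -1/2, [xx,y] = F_x - E_y/2 = -43/16, [xy,x] = E_y/2 = 2, [xy,y] = G_x/2 = 0, [yy,x] = F_y - G_x/2 = 65/12, [yy,y] = G_y/2 = 1105/288
Gamma^x_ij = (G*[ij,x] - F*[ij,y])/(EG - F^2), Gamma^y_ij = (E*[ij,y] - F*[ij,x])/(EG - F^2)
Gamma_xxx = 23032/9845, Gamma_xxy = 39968/9845, Gamma_xyy = 12220/1969, Gamma_yxx = -26364/9845, Gamma_yxy = -24576/9845, Gamma_yyy = -4030/1969
X = (-1, 3), Y = (0, 1/2) at the point

Answer: (nabla_X Y)^x = 71666/9845, (nabla_X Y)^y = 41133/9845


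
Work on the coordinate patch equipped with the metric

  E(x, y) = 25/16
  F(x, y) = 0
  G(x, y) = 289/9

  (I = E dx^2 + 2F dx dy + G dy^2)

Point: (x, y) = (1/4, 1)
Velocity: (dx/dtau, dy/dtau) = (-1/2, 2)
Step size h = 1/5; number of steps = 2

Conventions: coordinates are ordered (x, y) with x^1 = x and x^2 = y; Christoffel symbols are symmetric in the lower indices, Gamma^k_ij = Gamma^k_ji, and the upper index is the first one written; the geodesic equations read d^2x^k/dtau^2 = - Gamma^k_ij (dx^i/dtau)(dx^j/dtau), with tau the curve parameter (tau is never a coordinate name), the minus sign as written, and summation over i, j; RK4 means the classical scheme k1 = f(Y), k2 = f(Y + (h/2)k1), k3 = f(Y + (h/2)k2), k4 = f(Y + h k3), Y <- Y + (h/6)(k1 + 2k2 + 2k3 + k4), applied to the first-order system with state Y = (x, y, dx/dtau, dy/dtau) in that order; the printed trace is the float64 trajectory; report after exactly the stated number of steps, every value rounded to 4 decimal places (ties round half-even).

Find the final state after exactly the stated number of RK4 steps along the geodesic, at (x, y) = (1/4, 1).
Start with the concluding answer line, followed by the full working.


Answer: x = 0.0500, y = 1.8000, dx/dtau = -0.5000, dy/dtau = 2.0000

f(Y) = (dx/dtau, dy/dtau, -Gamma^x_ij Y'^i Y'^j, -Gamma^y_ij Y'^i Y'^j) with the Gammas evaluated at the stage position; h = 0.200000; intermediate values shown to 6 dp
step 0: x = 0.2500, y = 1.0000, dx/dtau = -0.5000, dy/dtau = 2.0000
step 1:
  k1: at (x, y) = (0.250000, 1.000000), (dx/dtau, dy/dtau) = (-0.500000, 2.000000); Gamma_xxx = 0.000000, Gamma_xxy = 0.000000, Gamma_xyy = 0.000000, Gamma_yxx = 0.000000, Gamma_yxy = 0.000000, Gamma_yyy = 0.000000; k1 = (-0.500000, 2.000000, 0.000000, 0.000000)
  k2: at (x, y) = (0.200000, 1.200000), (dx/dtau, dy/dtau) = (-0.500000, 2.000000); Gamma_xxx = 0.000000, Gamma_xxy = 0.000000, Gamma_xyy = 0.000000, Gamma_yxx = 0.000000, Gamma_yxy = 0.000000, Gamma_yyy = 0.000000; k2 = (-0.500000, 2.000000, 0.000000, 0.000000)
  k3: at (x, y) = (0.200000, 1.200000), (dx/dtau, dy/dtau) = (-0.500000, 2.000000); Gamma_xxx = 0.000000, Gamma_xxy = 0.000000, Gamma_xyy = 0.000000, Gamma_yxx = 0.000000, Gamma_yxy = 0.000000, Gamma_yyy = 0.000000; k3 = (-0.500000, 2.000000, 0.000000, 0.000000)
  k4: at (x, y) = (0.150000, 1.400000), (dx/dtau, dy/dtau) = (-0.500000, 2.000000); Gamma_xxx = 0.000000, Gamma_xxy = 0.000000, Gamma_xyy = 0.000000, Gamma_yxx = 0.000000, Gamma_yxy = 0.000000, Gamma_yyy = 0.000000; k4 = (-0.500000, 2.000000, 0.000000, 0.000000)
  Y <- Y + (h/6)(k1 + 2k2 + 2k3 + k4): x = 0.1500, y = 1.4000, dx/dtau = -0.5000, dy/dtau = 2.0000
step 2:
  k1: at (x, y) = (0.150000, 1.400000), (dx/dtau, dy/dtau) = (-0.500000, 2.000000); Gamma_xxx = 0.000000, Gamma_xxy = 0.000000, Gamma_xyy = 0.000000, Gamma_yxx = 0.000000, Gamma_yxy = 0.000000, Gamma_yyy = 0.000000; k1 = (-0.500000, 2.000000, 0.000000, 0.000000)
  k2: at (x, y) = (0.100000, 1.600000), (dx/dtau, dy/dtau) = (-0.500000, 2.000000); Gamma_xxx = 0.000000, Gamma_xxy = 0.000000, Gamma_xyy = 0.000000, Gamma_yxx = 0.000000, Gamma_yxy = 0.000000, Gamma_yyy = 0.000000; k2 = (-0.500000, 2.000000, 0.000000, 0.000000)
  k3: at (x, y) = (0.100000, 1.600000), (dx/dtau, dy/dtau) = (-0.500000, 2.000000); Gamma_xxx = 0.000000, Gamma_xxy = 0.000000, Gamma_xyy = 0.000000, Gamma_yxx = 0.000000, Gamma_yxy = 0.000000, Gamma_yyy = 0.000000; k3 = (-0.500000, 2.000000, 0.000000, 0.000000)
  k4: at (x, y) = (0.050000, 1.800000), (dx/dtau, dy/dtau) = (-0.500000, 2.000000); Gamma_xxx = 0.000000, Gamma_xxy = 0.000000, Gamma_xyy = 0.000000, Gamma_yxx = 0.000000, Gamma_yxy = 0.000000, Gamma_yyy = 0.000000; k4 = (-0.500000, 2.000000, 0.000000, 0.000000)
  Y <- Y + (h/6)(k1 + 2k2 + 2k3 + k4): x = 0.0500, y = 1.8000, dx/dtau = -0.5000, dy/dtau = 2.0000


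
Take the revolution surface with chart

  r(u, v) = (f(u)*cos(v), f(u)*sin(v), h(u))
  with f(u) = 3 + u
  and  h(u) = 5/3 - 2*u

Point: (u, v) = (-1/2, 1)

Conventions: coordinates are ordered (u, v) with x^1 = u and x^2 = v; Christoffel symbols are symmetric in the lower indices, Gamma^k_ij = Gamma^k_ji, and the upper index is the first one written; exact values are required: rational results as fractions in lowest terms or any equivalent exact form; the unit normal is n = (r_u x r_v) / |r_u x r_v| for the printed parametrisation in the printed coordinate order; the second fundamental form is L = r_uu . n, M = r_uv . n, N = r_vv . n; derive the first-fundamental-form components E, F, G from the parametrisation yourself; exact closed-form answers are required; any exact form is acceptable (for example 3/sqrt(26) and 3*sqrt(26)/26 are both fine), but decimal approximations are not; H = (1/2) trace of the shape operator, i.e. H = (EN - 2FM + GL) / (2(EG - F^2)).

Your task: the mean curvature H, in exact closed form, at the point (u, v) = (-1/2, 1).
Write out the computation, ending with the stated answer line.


f = 5/2, f' = 1, f'' = 0, h' = -2, h'' = 0
E = 5, F = 0, G = 25/4; answer radicand W^2 = 5
unnormalised second-form numerators: l = 0, m = 0, n = -5; L = l/sqrt(5), and similarly M = m/sqrt(W^2), N = n/sqrt(W^2)
H = (E*n - 2*F*m + G*l) / (2*(EG - F^2)*sqrt(W^2)); E*n - 2*F*m + G*l = -25, EG - F^2 = 125/4, so H = (-2/5)/sqrt(5)

Answer: H = -2*sqrt(5)/25


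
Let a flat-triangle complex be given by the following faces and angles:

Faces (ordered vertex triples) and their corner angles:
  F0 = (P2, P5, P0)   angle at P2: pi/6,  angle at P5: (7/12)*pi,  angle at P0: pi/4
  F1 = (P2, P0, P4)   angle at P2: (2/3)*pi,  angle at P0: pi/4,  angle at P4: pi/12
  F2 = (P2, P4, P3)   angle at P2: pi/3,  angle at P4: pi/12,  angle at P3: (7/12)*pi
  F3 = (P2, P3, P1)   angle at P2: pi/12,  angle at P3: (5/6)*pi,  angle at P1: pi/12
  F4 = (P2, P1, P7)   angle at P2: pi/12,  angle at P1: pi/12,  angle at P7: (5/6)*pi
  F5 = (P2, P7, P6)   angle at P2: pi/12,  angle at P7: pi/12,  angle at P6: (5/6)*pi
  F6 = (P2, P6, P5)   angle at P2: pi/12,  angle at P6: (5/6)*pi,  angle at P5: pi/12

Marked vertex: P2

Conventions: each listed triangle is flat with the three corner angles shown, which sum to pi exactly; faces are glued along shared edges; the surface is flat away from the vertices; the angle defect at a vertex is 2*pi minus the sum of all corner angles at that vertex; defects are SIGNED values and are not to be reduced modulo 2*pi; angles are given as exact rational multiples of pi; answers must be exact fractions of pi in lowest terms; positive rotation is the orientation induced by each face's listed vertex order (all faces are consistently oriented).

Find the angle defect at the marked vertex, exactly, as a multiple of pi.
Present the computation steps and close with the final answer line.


Sum of corner angles at P2: (3/2)*pi
defect = 2*pi - (3/2)*pi

Answer: defect(P2) = pi/2


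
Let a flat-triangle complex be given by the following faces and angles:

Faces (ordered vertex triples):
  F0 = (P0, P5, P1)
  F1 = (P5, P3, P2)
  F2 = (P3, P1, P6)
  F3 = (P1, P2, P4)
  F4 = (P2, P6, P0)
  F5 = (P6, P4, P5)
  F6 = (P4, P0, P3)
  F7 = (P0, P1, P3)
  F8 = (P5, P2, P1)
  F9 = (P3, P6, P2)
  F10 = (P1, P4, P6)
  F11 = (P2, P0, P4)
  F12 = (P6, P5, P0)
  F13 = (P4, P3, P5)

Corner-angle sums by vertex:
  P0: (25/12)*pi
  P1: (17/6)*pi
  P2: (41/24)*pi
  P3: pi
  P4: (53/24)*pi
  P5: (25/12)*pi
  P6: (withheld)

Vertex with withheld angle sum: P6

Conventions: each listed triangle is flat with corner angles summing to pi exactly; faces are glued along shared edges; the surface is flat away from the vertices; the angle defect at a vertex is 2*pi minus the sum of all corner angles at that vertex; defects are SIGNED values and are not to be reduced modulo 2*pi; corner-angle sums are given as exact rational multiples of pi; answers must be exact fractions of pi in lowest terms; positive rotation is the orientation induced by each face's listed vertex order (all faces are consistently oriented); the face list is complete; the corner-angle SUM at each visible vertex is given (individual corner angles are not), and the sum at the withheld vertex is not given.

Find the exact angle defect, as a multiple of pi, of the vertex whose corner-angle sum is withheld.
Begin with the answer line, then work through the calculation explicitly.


Answer: defect(P6) = -pi/12

V = 7, E = 21, F = 14; chi = V - E + F = 0
Gauss-Bonnet: total defect = 2*pi*chi = 0; visible defects sum to pi/12


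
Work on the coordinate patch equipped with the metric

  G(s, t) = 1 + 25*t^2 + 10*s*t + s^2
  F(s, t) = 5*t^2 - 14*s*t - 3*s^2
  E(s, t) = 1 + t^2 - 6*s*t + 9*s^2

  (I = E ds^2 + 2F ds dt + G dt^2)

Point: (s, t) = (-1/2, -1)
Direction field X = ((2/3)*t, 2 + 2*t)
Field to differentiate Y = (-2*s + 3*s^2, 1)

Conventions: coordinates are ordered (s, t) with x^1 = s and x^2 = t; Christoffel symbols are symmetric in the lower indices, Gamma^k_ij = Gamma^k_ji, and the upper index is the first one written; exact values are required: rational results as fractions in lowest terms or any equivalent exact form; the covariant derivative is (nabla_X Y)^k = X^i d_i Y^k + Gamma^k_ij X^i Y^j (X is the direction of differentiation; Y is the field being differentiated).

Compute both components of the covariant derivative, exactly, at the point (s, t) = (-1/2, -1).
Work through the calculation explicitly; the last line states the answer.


E = 5/4, F = -11/4, G = 125/4 at the point
E_s = -3, E_t = 1, F_s = 17, F_t = -3, G_s = -11, G_t = -55
EG - F^2 = 63/2;  g^inv = (2/63) * [[125/4, 11/4], [11/4, 5/4]]
first-kind symbols [ij,l] = (1/2)(d_i g_jl + d_j g_il - d_l g_ij): [ss,s] = E_s/2 = -3/2, [ss,t] = F_s - E_t/2 = 33/2, [st,s] = E_t/2 = 1/2, [st,t] = G_s/2 = -11/2, [tt,s] = F_t - G_s/2 = 5/2, [tt,t] = G_t/2 = -55/2
Gamma^s_ij = (G*[ij,s] - F*[ij,t])/(EG - F^2), Gamma^t_ij = (E*[ij,t] - F*[ij,s])/(EG - F^2)
Gamma_sss = -1/21, Gamma_sst = 1/63, Gamma_stt = 5/63, Gamma_tss = 11/21, Gamma_tst = -11/63, Gamma_ttt = -55/63
X = (-2/3, 0), Y = (7/4, 1) at the point

Answer: (nabla_X Y)^s = 1277/378, (nabla_X Y)^t = -187/378


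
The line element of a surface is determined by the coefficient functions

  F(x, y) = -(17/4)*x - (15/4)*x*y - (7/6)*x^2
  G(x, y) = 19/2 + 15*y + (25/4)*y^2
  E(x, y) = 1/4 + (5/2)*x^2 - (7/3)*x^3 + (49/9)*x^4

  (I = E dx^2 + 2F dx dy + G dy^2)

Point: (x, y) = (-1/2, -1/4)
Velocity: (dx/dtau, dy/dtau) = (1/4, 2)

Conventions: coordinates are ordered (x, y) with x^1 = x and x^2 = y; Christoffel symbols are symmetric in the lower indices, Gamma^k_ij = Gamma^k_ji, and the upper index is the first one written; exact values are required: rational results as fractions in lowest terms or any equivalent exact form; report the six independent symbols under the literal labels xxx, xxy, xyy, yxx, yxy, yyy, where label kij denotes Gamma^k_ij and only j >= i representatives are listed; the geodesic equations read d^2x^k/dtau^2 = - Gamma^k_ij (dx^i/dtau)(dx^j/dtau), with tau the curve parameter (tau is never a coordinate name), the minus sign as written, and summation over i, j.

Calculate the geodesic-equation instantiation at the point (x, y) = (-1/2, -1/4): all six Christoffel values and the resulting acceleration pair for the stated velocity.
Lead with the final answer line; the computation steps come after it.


Answer: Gamma_xxx = -5/2, Gamma_xxy = 0, Gamma_xyy = 6/13, Gamma_yxx = 27/131, Gamma_yxy = 0, Gamma_yyy = 1472/1703; accelerations (d^2x/dtau^2, d^2y/dtau^2) = (-703/416, -94559/27248)

E = 217/144, F = 131/96, G = 393/64 at the point
E_x = -251/36, E_y = 0, F_x = -103/48, F_y = 15/8, G_x = 0, G_y = 95/8
EG - F^2 = 8515/1152;  g^inv = (1152/8515) * [[393/64, -131/96], [-131/96, 217/144]]
first-kind symbols [ij,l] = (1/2)(d_i g_jl + d_j g_il - d_l g_ij): [xx,x] = E_x/2 = -251/72, [xx,y] = F_x - E_y/2 = -103/48, [xy,x] = E_y/2 = 0, [xy,y] = G_x/2 = 0, [yy,x] = F_y - G_x/2 = 15/8, [yy,y] = G_y/2 = 95/16
Gamma^x_ij = (G*[ij,x] - F*[ij,y])/(EG - F^2), Gamma^y_ij = (E*[ij,y] - F*[ij,x])/(EG - F^2)
Gamma_xxx = -5/2, Gamma_xxy = 0, Gamma_xyy = 6/13, Gamma_yxx = 27/131, Gamma_yxy = 0, Gamma_yyy = 1472/1703
d^2x/dtau^2 = -(Gamma_xxx*(1/4)^2 + 2*Gamma_xxy*(1/4)*(2) + Gamma_xyy*(2)^2) = -703/416
d^2y/dtau^2 = -(Gamma_yxx*(1/4)^2 + 2*Gamma_yxy*(1/4)*(2) + Gamma_yyy*(2)^2) = -94559/27248


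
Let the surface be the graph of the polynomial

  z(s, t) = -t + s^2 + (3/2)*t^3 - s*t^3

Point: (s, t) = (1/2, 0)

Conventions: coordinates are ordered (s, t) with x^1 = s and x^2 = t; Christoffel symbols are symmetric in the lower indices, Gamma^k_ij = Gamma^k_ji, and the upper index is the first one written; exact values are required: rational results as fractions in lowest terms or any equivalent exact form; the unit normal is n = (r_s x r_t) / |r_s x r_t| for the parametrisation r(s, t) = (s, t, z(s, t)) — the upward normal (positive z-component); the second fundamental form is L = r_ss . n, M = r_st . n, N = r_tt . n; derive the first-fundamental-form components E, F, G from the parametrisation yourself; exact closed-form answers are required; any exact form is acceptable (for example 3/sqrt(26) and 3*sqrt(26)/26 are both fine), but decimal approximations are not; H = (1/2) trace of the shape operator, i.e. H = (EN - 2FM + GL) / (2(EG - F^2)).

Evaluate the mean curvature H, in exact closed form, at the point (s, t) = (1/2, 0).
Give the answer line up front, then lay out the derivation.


Answer: H = 2*sqrt(3)/9

z_s = 1, z_t = -1, z_ss = 2, z_st = 0, z_tt = 0
E = 2, F = -1, G = 2; answer radicand W^2 = 3
unnormalised second-form numerators: l = 2, m = 0, n = 0; L = l/sqrt(3), and similarly M = m/sqrt(W^2), N = n/sqrt(W^2)
H = (E*n - 2*F*m + G*l) / (2*(EG - F^2)*sqrt(W^2)); E*n - 2*F*m + G*l = 4, EG - F^2 = 3, so H = (2/3)/sqrt(3)


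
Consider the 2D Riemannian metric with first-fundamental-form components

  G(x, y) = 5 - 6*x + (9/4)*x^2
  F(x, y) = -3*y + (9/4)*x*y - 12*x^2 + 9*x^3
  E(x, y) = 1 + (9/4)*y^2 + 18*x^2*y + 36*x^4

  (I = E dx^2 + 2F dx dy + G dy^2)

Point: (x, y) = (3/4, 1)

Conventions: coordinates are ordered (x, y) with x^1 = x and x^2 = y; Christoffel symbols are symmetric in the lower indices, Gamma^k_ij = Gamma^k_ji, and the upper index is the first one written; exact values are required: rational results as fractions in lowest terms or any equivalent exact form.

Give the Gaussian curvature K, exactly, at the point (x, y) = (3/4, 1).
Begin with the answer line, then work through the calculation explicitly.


Answer: K = -2304/667489

E = 1585/64, F = -273/64, G = 113/64, EG - F^2 = 817/32 at the point
E_x = 351/4, E_y = 117/8, F_x = -9/16, F_y = -21/16, G_x = -21/8, G_y = 0
E_yy = 9/2, F_xy = 9/4, G_xx = 9/2
Brioschi: K = (det M1 - det M2) / (EG - F^2)^2 with the standard first/second-derivative matrices M1, M2.
M1 = [[-E_yy/2 + F_xy - G_xx/2, E_x/2, F_x - E_y/2], [F_y - G_x/2, E, F], [G_y/2, F, G]] = [[-9/4, 351/8, -63/8], [0, 1585/64, -273/64], [0, -273/64, 113/64]]; det M1 = -7353/128
M2 = [[0, E_y/2, G_x/2], [E_y/2, E, F], [G_x/2, F, G]] = [[0, 117/16, -21/16], [117/16, 1585/64, -273/64], [-21/16, -273/64, 113/64]]; det M2 = -7065/128
det M1 - det M2 = -9/4; K = -9/4 / (817/32)^2 = -2304/667489


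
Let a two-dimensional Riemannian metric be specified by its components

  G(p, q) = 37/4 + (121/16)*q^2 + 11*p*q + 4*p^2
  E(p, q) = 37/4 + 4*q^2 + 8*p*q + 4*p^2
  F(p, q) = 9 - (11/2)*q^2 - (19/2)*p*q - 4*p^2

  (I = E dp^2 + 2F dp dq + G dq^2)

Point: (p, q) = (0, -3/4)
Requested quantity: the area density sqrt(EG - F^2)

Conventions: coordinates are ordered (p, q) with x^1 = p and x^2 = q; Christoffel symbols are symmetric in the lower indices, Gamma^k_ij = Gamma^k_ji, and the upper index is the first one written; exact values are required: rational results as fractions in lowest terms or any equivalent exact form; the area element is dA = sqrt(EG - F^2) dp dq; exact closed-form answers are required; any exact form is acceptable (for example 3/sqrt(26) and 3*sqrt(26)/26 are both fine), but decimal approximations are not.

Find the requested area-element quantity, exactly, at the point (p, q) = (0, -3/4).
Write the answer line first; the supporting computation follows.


Answer: sqrt(EG - F^2) = sqrt(123301)/32

E = 23/2, F = 189/32, G = 3457/256; EG - F^2 = 123301/1024


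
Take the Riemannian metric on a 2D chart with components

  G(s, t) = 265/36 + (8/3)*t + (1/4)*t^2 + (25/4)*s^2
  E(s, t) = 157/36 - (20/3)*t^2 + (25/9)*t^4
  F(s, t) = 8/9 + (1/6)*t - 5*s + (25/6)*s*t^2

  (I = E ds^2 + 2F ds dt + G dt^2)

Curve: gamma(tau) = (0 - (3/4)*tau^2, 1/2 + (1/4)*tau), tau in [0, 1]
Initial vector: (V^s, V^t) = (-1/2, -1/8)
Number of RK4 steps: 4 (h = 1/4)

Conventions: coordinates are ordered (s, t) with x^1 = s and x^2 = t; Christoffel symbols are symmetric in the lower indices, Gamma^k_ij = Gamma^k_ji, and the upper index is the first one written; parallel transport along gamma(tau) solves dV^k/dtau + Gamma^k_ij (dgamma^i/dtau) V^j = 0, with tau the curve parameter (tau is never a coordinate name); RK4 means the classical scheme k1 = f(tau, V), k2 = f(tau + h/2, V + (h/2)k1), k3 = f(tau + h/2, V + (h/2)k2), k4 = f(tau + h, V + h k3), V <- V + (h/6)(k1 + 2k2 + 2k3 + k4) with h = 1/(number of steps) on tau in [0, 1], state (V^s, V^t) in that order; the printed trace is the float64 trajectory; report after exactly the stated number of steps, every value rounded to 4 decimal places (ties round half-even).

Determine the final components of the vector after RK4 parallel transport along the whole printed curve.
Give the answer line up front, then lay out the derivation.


Answer: V^s = -0.5914, V^t = -0.0948

gamma'(tau) = (-(3/2)*tau, 1/4); f(tau, V)^k = -Gamma^k_ij(gamma(tau)) gamma'^i(tau) V^j; h = 1/4; intermediate values shown to 6 dp
curve data and Christoffel symbols at the stage parameters:
  tau = 0.000000: gamma = (0.000000, 0.500000), gamma' = (0.000000, 0.250000); Gamma_sss = 0.053073, Gamma_sst = -0.956079, Gamma_stt = 0.001724, Gamma_tss = -0.156566, Gamma_tst = 0.106147, Gamma_ttt = 0.166343
  tau = 0.125000: gamma = (-0.011719, 0.531250), gamma' = (-0.187500, 0.250000); Gamma_sss = 0.049886, Gamma_sst = -1.045485, Gamma_stt = 0.007226, Gamma_tss = -0.131802, Gamma_tst = 0.112496, Gamma_ttt = 0.164847
  tau = 0.250000: gamma = (-0.046875, 0.562500), gamma' = (-0.375000, 0.250000); Gamma_sss = 0.049878, Gamma_sst = -1.143922, Gamma_stt = 0.020893, Gamma_tss = -0.109229, Gamma_tst = 0.114866, Gamma_ttt = 0.161920
  tau = 0.375000: gamma = (-0.105469, 0.593750), gamma' = (-0.562500, 0.250000); Gamma_sss = 0.051068, Gamma_sst = -1.252757, Gamma_stt = 0.038346, Gamma_tss = -0.088453, Gamma_tst = 0.114798, Gamma_ttt = 0.157064
  tau = 0.500000: gamma = (-0.187500, 0.625000), gamma' = (-0.750000, 0.250000); Gamma_sss = 0.051503, Gamma_sst = -1.373219, Gamma_stt = 0.054212, Gamma_tss = -0.069103, Gamma_tst = 0.113441, Gamma_ttt = 0.149967
  tau = 0.625000: gamma = (-0.292969, 0.656250), gamma' = (-0.937500, 0.250000); Gamma_sss = 0.049109, Gamma_sst = -1.506510, Gamma_stt = 0.060579, Gamma_tss = -0.050828, Gamma_tst = 0.111494, Gamma_ttt = 0.141466
  tau = 0.750000: gamma = (-0.421875, 0.687500), gamma' = (-1.125000, 0.250000); Gamma_sss = 0.041531, Gamma_sst = -1.653415, Gamma_stt = 0.042751, Gamma_tss = -0.033317, Gamma_tst = 0.109006, Gamma_ttt = 0.135027
  tau = 0.875000: gamma = (-0.574219, 0.718750), gamma' = (-1.312500, 0.250000); Gamma_sss = 0.026076, Gamma_sst = -1.812767, Gamma_stt = -0.031087, Gamma_tss = -0.016358, Gamma_tst = 0.104961, Gamma_ttt = 0.139104
  tau = 1.000000: gamma = (-0.750000, 0.750000), gamma' = (-1.500000, 0.250000); Gamma_sss = 0.000000, Gamma_sst = -1.977527, Gamma_stt = -0.231880, Gamma_tss = 0.000000, Gamma_tst = 0.096571, Gamma_ttt = 0.170379
step 0: V^s = -0.5000, V^t = -0.1250
step 1: k1 = (-0.119456, 0.018467), k2 = (-0.115132, 0.029676), k3 = (-0.115263, 0.029619), k4 = (-0.110063, 0.036541); V <- V + (h/6)(k1 + 2k2 + 2k3 + k4): V^s = -0.5288, V^t = -0.1178
step 2: k1 = (-0.109972, 0.036537), k2 = (-0.104638, 0.039697), k3 = (-0.104692, 0.039655), k4 = (-0.099407, 0.039366); V <- V + (h/6)(k1 + 2k2 + 2k3 + k4): V^s = -0.5549, V^t = -0.1080
step 3: k1 = (-0.099261, 0.039359), k2 = (-0.092661, 0.035720), k3 = (-0.091663, 0.035626), k4 = (-0.080488, 0.028599); V <- V + (h/6)(k1 + 2k2 + 2k3 + k4): V^s = -0.5778, V^t = -0.0992
step 4: k1 = (-0.080215, 0.028584), k2 = (-0.059696, 0.018195), k3 = (-0.055366, 0.017938), k4 = (-0.016983, 0.004596); V <- V + (h/6)(k1 + 2k2 + 2k3 + k4): V^s = -0.5914, V^t = -0.0948


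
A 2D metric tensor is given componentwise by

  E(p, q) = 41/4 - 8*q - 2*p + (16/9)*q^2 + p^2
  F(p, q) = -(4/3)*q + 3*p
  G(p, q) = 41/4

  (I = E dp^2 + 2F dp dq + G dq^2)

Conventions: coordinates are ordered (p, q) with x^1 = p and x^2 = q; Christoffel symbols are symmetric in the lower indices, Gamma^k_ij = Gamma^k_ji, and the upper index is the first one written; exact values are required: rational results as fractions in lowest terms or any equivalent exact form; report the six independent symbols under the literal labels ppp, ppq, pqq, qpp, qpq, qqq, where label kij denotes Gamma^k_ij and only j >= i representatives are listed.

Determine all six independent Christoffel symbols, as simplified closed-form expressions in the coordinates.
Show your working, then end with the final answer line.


E = 41/4 - 8*q - 2*p + (16/9)*q^2 + p^2; F = -(4/3)*q + 3*p; G = 41/4
Gamma^k_ij = (1/2) g^{kl} (d_i g_jl + d_j g_il - d_l g_ij), with g^inv = (1/(EG-F^2)) [[G, -F], [-F, E]]
first partials: E_p = -2 + 2*p, E_q = -8 + (32/9)*q, F_p = 3, F_q = -4/3, G_p = 0, G_q = 0
D = EG - F^2 = 1681/16 - 82*q - (41/2)*p + (148/9)*q^2 + 8*p*q + (5/4)*p^2
expanded: Gamma^p_pp = (G E_p - 2F F_p + F E_q)/(2D), Gamma^p_pq = (G E_q - F G_p)/(2D), Gamma^p_qq = (2G F_q - G G_p - F G_q)/(2D), Gamma^q_pp = (2E F_p - E E_q - F E_p)/(2D), Gamma^q_pq = (E G_p - F E_q)/(2D), Gamma^q_qq = (E G_q - 2F F_q + F G_p)/(2D); substitute and cancel common factors

Answer: Gamma_ppp = (2304*p*q - 4644*p - 1024*q^2 + 4032*q - 4428)/(540*p^2 + 3456*p*q - 8856*p + 7104*q^2 - 35424*q + 45387), Gamma_ppq = (2624*q - 5904)/(180*p^2 + 1152*p*q - 2952*p + 2368*q^2 - 11808*q + 15129), Gamma_pqq = -1968/(180*p^2 + 1152*p*q - 2952*p + 2368*q^2 - 11808*q + 15129), Gamma_qpp = (-2304*p^2*q + 5184*p^2 + 6336*p*q - 14256*p - 4096*q^3 + 34560*q^2 - 97920*q + 92988)/(1620*p^2 + 10368*p*q - 26568*p + 21312*q^2 - 106272*q + 136161), Gamma_qpq = (-2304*p*q + 5184*p + 1024*q^2 - 2304*q)/(540*p^2 + 3456*p*q - 8856*p + 7104*q^2 - 35424*q + 45387), Gamma_qqq = (576*p - 256*q)/(180*p^2 + 1152*p*q - 2952*p + 2368*q^2 - 11808*q + 15129)


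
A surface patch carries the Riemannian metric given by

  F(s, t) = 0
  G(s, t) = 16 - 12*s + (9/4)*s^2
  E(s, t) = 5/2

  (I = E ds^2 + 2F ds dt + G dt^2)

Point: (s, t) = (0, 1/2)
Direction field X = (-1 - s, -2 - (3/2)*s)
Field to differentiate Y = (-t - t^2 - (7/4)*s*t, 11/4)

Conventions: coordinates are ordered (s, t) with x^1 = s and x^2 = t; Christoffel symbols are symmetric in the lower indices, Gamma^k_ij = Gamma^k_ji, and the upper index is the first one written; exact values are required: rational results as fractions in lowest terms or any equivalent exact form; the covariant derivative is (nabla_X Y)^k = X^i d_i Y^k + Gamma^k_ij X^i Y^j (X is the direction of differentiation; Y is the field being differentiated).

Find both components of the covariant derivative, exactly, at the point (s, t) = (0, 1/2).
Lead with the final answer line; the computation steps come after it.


Answer: (nabla_X Y)^s = -333/40, (nabla_X Y)^t = 15/32

E = 5/2, F = 0, G = 16 at the point
E_s = 0, E_t = 0, F_s = 0, F_t = 0, G_s = -12, G_t = 0
EG - F^2 = 40;  g^inv = (1/40) * [[16, 0], [0, 5/2]]
first-kind symbols [ij,l] = (1/2)(d_i g_jl + d_j g_il - d_l g_ij): [ss,s] = E_s/2 = 0, [ss,t] = F_s - E_t/2 = 0, [st,s] = E_t/2 = 0, [st,t] = G_s/2 = -6, [tt,s] = F_t - G_s/2 = 6, [tt,t] = G_t/2 = 0
Gamma^s_ij = (G*[ij,s] - F*[ij,t])/(EG - F^2), Gamma^t_ij = (E*[ij,t] - F*[ij,s])/(EG - F^2)
Gamma_sss = 0, Gamma_sst = 0, Gamma_stt = 12/5, Gamma_tss = 0, Gamma_tst = -3/8, Gamma_ttt = 0
X = (-1, -2), Y = (-3/4, 11/4) at the point


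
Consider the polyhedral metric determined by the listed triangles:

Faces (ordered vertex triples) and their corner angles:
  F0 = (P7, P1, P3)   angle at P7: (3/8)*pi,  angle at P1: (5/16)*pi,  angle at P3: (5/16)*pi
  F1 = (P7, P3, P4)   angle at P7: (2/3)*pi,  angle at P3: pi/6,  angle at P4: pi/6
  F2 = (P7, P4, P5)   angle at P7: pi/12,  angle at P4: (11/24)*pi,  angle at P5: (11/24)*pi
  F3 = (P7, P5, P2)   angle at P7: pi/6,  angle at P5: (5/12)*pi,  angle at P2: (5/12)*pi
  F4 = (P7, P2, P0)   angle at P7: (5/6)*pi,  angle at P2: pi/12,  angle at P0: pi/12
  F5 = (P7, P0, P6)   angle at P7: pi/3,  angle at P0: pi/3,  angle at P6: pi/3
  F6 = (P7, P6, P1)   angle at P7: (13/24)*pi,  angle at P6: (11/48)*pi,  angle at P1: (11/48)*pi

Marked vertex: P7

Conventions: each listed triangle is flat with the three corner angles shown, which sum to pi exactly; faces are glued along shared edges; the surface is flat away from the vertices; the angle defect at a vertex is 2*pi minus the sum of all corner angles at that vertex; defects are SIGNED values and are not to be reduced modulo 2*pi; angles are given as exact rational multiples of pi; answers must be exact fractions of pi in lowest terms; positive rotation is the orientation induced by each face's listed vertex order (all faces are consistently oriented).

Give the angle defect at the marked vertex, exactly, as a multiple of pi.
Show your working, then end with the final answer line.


Sum of corner angles at P7: 3*pi
defect = 2*pi - 3*pi

Answer: defect(P7) = -pi


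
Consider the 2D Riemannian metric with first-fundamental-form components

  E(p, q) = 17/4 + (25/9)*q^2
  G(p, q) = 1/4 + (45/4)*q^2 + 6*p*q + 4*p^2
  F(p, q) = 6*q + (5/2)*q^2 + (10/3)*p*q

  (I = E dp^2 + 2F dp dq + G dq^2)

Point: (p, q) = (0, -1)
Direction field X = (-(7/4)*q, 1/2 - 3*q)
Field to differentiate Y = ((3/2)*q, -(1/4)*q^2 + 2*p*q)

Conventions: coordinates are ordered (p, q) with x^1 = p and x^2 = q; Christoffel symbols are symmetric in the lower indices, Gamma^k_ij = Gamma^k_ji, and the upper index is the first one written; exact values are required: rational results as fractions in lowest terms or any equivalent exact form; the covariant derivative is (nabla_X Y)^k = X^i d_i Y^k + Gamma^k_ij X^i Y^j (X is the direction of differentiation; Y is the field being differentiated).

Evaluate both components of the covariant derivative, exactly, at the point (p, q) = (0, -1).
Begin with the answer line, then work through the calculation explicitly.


Answer: (nabla_X Y)^p = 346003/39496, (nabla_X Y)^q = 422975/236976

E = 253/36, F = -7/2, G = 23/2 at the point
E_p = 0, E_q = -50/9, F_p = -10/3, F_q = 1, G_p = -6, G_q = -45/2
EG - F^2 = 4937/72;  g^inv = (72/4937) * [[23/2, 7/2], [7/2, 253/36]]
first-kind symbols [ij,l] = (1/2)(d_i g_jl + d_j g_il - d_l g_ij): [pp,p] = E_p/2 = 0, [pp,q] = F_p - E_q/2 = -5/9, [pq,p] = E_q/2 = -25/9, [pq,q] = G_p/2 = -3, [qq,p] = F_q - G_p/2 = 4, [qq,q] = G_q/2 = -45/4
Gamma^p_ij = (G*[ij,p] - F*[ij,q])/(EG - F^2), Gamma^q_ij = (E*[ij,q] - F*[ij,p])/(EG - F^2)
Gamma_ppp = -140/4937, Gamma_ppq = -3056/4937, Gamma_pqq = 477/4937, Gamma_qpp = -2530/44433, Gamma_qpq = -2218/4937, Gamma_qqq = -9369/9874
X = (7/4, 7/2), Y = (-3/2, -1/4) at the point


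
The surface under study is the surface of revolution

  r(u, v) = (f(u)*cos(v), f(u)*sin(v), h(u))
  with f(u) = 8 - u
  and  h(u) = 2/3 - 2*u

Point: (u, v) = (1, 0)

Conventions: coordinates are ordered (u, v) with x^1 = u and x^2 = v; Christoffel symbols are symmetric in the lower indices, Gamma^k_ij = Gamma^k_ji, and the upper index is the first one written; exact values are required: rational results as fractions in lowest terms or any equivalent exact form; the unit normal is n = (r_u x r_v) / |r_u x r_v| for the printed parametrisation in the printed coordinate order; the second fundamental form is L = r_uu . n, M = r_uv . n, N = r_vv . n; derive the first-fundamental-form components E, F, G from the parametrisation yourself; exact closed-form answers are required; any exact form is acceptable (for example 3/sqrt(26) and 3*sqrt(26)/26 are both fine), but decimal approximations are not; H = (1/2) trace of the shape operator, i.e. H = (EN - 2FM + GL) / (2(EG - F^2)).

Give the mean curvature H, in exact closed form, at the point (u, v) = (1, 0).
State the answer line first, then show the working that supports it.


Answer: H = -sqrt(5)/35

f = 7, f' = -1, f'' = 0, h' = -2, h'' = 0
E = 5, F = 0, G = 49; answer radicand W^2 = 5
unnormalised second-form numerators: l = 0, m = 0, n = -14; L = l/sqrt(5), and similarly M = m/sqrt(W^2), N = n/sqrt(W^2)
H = (E*n - 2*F*m + G*l) / (2*(EG - F^2)*sqrt(W^2)); E*n - 2*F*m + G*l = -70, EG - F^2 = 245, so H = (-1/7)/sqrt(5)
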